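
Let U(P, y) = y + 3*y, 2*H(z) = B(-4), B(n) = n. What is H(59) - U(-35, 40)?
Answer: -162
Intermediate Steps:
H(z) = -2 (H(z) = (½)*(-4) = -2)
U(P, y) = 4*y
H(59) - U(-35, 40) = -2 - 4*40 = -2 - 1*160 = -2 - 160 = -162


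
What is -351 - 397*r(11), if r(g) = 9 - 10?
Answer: 46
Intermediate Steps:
r(g) = -1
-351 - 397*r(11) = -351 - 397*(-1) = -351 + 397 = 46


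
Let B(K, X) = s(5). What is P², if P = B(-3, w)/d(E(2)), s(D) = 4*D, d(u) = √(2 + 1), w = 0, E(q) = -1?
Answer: 400/3 ≈ 133.33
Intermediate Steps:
d(u) = √3
B(K, X) = 20 (B(K, X) = 4*5 = 20)
P = 20*√3/3 (P = 20/(√3) = 20*(√3/3) = 20*√3/3 ≈ 11.547)
P² = (20*√3/3)² = 400/3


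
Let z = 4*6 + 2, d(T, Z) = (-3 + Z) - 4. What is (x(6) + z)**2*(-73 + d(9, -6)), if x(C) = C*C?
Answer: -330584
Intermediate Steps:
d(T, Z) = -7 + Z
x(C) = C**2
z = 26 (z = 24 + 2 = 26)
(x(6) + z)**2*(-73 + d(9, -6)) = (6**2 + 26)**2*(-73 + (-7 - 6)) = (36 + 26)**2*(-73 - 13) = 62**2*(-86) = 3844*(-86) = -330584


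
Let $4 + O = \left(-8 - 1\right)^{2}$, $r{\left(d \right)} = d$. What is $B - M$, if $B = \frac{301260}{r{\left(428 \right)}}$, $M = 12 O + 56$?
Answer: $- \frac{29545}{107} \approx -276.12$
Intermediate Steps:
$O = 77$ ($O = -4 + \left(-8 - 1\right)^{2} = -4 + \left(-9\right)^{2} = -4 + 81 = 77$)
$M = 980$ ($M = 12 \cdot 77 + 56 = 924 + 56 = 980$)
$B = \frac{75315}{107}$ ($B = \frac{301260}{428} = 301260 \cdot \frac{1}{428} = \frac{75315}{107} \approx 703.88$)
$B - M = \frac{75315}{107} - 980 = - \frac{29545}{107}$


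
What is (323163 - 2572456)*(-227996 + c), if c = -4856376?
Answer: 11436242348996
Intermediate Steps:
(323163 - 2572456)*(-227996 + c) = (323163 - 2572456)*(-227996 - 4856376) = -2249293*(-5084372) = 11436242348996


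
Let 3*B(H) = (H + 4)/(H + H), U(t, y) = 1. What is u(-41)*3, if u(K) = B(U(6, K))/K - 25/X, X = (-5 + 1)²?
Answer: -3115/656 ≈ -4.7485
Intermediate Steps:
X = 16 (X = (-4)² = 16)
B(H) = (4 + H)/(6*H) (B(H) = ((H + 4)/(H + H))/3 = ((4 + H)/((2*H)))/3 = ((4 + H)*(1/(2*H)))/3 = ((4 + H)/(2*H))/3 = (4 + H)/(6*H))
u(K) = -25/16 + 5/(6*K) (u(K) = ((⅙)*(4 + 1)/1)/K - 25/16 = ((⅙)*1*5)/K - 25*1/16 = 5/(6*K) - 25/16 = -25/16 + 5/(6*K))
u(-41)*3 = ((5/48)*(8 - 15*(-41))/(-41))*3 = ((5/48)*(-1/41)*(8 + 615))*3 = ((5/48)*(-1/41)*623)*3 = -3115/1968*3 = -3115/656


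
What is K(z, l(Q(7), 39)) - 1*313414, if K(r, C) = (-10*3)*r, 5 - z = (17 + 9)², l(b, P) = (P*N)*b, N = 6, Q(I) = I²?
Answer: -293284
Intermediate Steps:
l(b, P) = 6*P*b (l(b, P) = (P*6)*b = (6*P)*b = 6*P*b)
z = -671 (z = 5 - (17 + 9)² = 5 - 1*26² = 5 - 1*676 = 5 - 676 = -671)
K(r, C) = -30*r
K(z, l(Q(7), 39)) - 1*313414 = -30*(-671) - 1*313414 = 20130 - 313414 = -293284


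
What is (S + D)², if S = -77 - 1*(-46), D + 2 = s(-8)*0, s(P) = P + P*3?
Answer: 1089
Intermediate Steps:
s(P) = 4*P (s(P) = P + 3*P = 4*P)
D = -2 (D = -2 + (4*(-8))*0 = -2 - 32*0 = -2 + 0 = -2)
S = -31 (S = -77 + 46 = -31)
(S + D)² = (-31 - 2)² = (-33)² = 1089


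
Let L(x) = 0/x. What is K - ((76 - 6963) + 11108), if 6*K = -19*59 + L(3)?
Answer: -26447/6 ≈ -4407.8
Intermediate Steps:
L(x) = 0
K = -1121/6 (K = (-19*59 + 0)/6 = (-1121 + 0)/6 = (1/6)*(-1121) = -1121/6 ≈ -186.83)
K - ((76 - 6963) + 11108) = -1121/6 - ((76 - 6963) + 11108) = -1121/6 - (-6887 + 11108) = -1121/6 - 1*4221 = -1121/6 - 4221 = -26447/6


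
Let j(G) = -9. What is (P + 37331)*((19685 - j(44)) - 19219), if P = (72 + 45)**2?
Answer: 24234500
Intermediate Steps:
P = 13689 (P = 117**2 = 13689)
(P + 37331)*((19685 - j(44)) - 19219) = (13689 + 37331)*((19685 - 1*(-9)) - 19219) = 51020*((19685 + 9) - 19219) = 51020*(19694 - 19219) = 51020*475 = 24234500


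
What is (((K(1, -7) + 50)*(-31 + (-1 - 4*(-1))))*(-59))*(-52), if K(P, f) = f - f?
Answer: -4295200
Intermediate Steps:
K(P, f) = 0
(((K(1, -7) + 50)*(-31 + (-1 - 4*(-1))))*(-59))*(-52) = (((0 + 50)*(-31 + (-1 - 4*(-1))))*(-59))*(-52) = ((50*(-31 + (-1 + 4)))*(-59))*(-52) = ((50*(-31 + 3))*(-59))*(-52) = ((50*(-28))*(-59))*(-52) = -1400*(-59)*(-52) = 82600*(-52) = -4295200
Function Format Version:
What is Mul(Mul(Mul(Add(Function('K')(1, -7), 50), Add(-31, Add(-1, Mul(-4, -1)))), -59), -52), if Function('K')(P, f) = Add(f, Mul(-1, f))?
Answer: -4295200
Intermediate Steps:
Function('K')(P, f) = 0
Mul(Mul(Mul(Add(Function('K')(1, -7), 50), Add(-31, Add(-1, Mul(-4, -1)))), -59), -52) = Mul(Mul(Mul(Add(0, 50), Add(-31, Add(-1, Mul(-4, -1)))), -59), -52) = Mul(Mul(Mul(50, Add(-31, Add(-1, 4))), -59), -52) = Mul(Mul(Mul(50, Add(-31, 3)), -59), -52) = Mul(Mul(Mul(50, -28), -59), -52) = Mul(Mul(-1400, -59), -52) = Mul(82600, -52) = -4295200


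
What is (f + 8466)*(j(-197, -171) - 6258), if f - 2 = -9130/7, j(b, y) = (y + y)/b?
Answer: -61804142664/1379 ≈ -4.4818e+7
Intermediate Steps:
j(b, y) = 2*y/b (j(b, y) = (2*y)/b = 2*y/b)
f = -9116/7 (f = 2 - 9130/7 = -9116/7 ≈ -1302.3)
(f + 8466)*(j(-197, -171) - 6258) = (-9116/7 + 8466)*(2*(-171)/(-197) - 6258) = 50146*(2*(-171)*(-1/197) - 6258)/7 = 50146*(342/197 - 6258)/7 = (50146/7)*(-1232484/197) = -61804142664/1379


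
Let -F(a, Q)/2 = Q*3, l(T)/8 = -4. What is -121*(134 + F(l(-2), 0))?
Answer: -16214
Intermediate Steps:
l(T) = -32 (l(T) = 8*(-4) = -32)
F(a, Q) = -6*Q (F(a, Q) = -2*Q*3 = -6*Q)
-121*(134 + F(l(-2), 0)) = -121*(134 - 6*0) = -121*(134 + 0) = -121*134 = -16214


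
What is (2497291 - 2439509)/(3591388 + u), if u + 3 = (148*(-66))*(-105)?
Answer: 57782/4617025 ≈ 0.012515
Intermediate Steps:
u = 1025637 (u = -3 + (148*(-66))*(-105) = -3 - 9768*(-105) = -3 + 1025640 = 1025637)
(2497291 - 2439509)/(3591388 + u) = (2497291 - 2439509)/(3591388 + 1025637) = 57782/4617025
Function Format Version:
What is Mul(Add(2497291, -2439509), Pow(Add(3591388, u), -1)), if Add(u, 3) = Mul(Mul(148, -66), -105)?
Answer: Rational(57782, 4617025) ≈ 0.012515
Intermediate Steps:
u = 1025637 (u = Add(-3, Mul(Mul(148, -66), -105)) = Add(-3, Mul(-9768, -105)) = Add(-3, 1025640) = 1025637)
Mul(Add(2497291, -2439509), Pow(Add(3591388, u), -1)) = Mul(Add(2497291, -2439509), Pow(Add(3591388, 1025637), -1)) = Mul(57782, Pow(4617025, -1)) = Mul(57782, Rational(1, 4617025)) = Rational(57782, 4617025)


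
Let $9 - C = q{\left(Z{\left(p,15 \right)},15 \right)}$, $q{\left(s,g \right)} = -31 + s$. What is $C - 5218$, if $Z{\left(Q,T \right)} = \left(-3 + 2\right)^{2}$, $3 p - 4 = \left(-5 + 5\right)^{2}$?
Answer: $-5179$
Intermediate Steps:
$p = \frac{4}{3}$ ($p = \frac{4}{3} + \frac{\left(-5 + 5\right)^{2}}{3} = \frac{4}{3} + \frac{0^{2}}{3} = \frac{4}{3} + \frac{1}{3} \cdot 0 = \frac{4}{3} + 0 = \frac{4}{3} \approx 1.3333$)
$Z{\left(Q,T \right)} = 1$ ($Z{\left(Q,T \right)} = \left(-1\right)^{2} = 1$)
$C = 39$ ($C = 9 - \left(-31 + 1\right) = 9 - -30 = 9 + 30 = 39$)
$C - 5218 = 39 - 5218 = -5179$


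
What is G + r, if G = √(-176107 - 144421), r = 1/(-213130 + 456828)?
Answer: 1/243698 + 4*I*√20033 ≈ 4.1034e-6 + 566.15*I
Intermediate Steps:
r = 1/243698 ≈ 4.1034e-6
G = 4*I*√20033 (G = √(-320528) = 4*I*√20033 ≈ 566.15*I)
G + r = 4*I*√20033 + 1/243698 = 1/243698 + 4*I*√20033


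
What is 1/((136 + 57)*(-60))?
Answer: -1/11580 ≈ -8.6356e-5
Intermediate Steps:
1/((136 + 57)*(-60)) = 1/(193*(-60)) = 1/(-11580) = -1/11580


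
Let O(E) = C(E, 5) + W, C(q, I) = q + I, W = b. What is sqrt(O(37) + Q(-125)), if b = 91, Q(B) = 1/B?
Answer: 4*sqrt(5195)/25 ≈ 11.532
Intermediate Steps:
W = 91
C(q, I) = I + q
O(E) = 96 + E (O(E) = (5 + E) + 91 = 96 + E)
sqrt(O(37) + Q(-125)) = sqrt((96 + 37) + 1/(-125)) = sqrt(133 - 1/125) = sqrt(16624/125) = 4*sqrt(5195)/25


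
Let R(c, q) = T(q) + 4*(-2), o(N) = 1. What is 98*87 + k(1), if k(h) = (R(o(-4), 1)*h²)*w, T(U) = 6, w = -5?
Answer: 8536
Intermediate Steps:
R(c, q) = -2 (R(c, q) = 6 + 4*(-2) = 6 - 8 = -2)
k(h) = 10*h² (k(h) = -2*h²*(-5) = 10*h²)
98*87 + k(1) = 98*87 + 10*1² = 8526 + 10*1 = 8526 + 10 = 8536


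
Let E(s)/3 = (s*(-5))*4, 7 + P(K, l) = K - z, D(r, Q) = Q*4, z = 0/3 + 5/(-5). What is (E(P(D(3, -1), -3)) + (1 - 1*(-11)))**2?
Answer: 374544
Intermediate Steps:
z = -1 (z = 0*(1/3) + 5*(-1/5) = 0 - 1 = -1)
D(r, Q) = 4*Q
P(K, l) = -6 + K (P(K, l) = -7 + (K - 1*(-1)) = -7 + (K + 1) = -7 + (1 + K) = -6 + K)
E(s) = -60*s (E(s) = 3*((s*(-5))*4) = 3*(-5*s*4) = 3*(-20*s) = -60*s)
(E(P(D(3, -1), -3)) + (1 - 1*(-11)))**2 = (-60*(-6 + 4*(-1)) + (1 - 1*(-11)))**2 = (-60*(-6 - 4) + (1 + 11))**2 = (-60*(-10) + 12)**2 = (600 + 12)**2 = 612**2 = 374544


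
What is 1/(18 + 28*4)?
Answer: 1/130 ≈ 0.0076923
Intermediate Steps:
1/(18 + 28*4) = 1/(18 + 112) = 1/130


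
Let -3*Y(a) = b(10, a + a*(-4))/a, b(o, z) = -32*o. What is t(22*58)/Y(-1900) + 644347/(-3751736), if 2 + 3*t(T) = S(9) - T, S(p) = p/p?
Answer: 56891442911/7503472 ≈ 7582.0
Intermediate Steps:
S(p) = 1
t(T) = -⅓ - T/3 (t(T) = -⅔ + (1 - T)/3 = -⅔ + (⅓ - T/3) = -⅓ - T/3)
Y(a) = 320/(3*a) (Y(a) = -(-32*10)/(3*a) = -(-320)/(3*a) = 320/(3*a))
t(22*58)/Y(-1900) + 644347/(-3751736) = (-⅓ - 22*58/3)/(((320/3)/(-1900))) + 644347/(-3751736) = (-⅓ - ⅓*1276)/(((320/3)*(-1/1900))) + 644347*(-1/3751736) = (-⅓ - 1276/3)/(-16/285) - 644347/3751736 = -1277/3*(-285/16) - 644347/3751736 = 121315/16 - 644347/3751736 = 56891442911/7503472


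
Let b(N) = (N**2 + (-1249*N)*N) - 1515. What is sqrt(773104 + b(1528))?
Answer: I*sqrt(2913038843) ≈ 53973.0*I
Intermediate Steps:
b(N) = -1515 - 1248*N**2 (b(N) = (N**2 - 1249*N**2) - 1515 = -1248*N**2 - 1515 = -1515 - 1248*N**2)
sqrt(773104 + b(1528)) = sqrt(773104 + (-1515 - 1248*1528**2)) = sqrt(773104 + (-1515 - 1248*2334784)) = sqrt(773104 + (-1515 - 2913810432)) = sqrt(773104 - 2913811947) = sqrt(-2913038843) = I*sqrt(2913038843)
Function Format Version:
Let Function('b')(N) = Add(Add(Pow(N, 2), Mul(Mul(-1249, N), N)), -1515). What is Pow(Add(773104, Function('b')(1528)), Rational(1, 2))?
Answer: Mul(I, Pow(2913038843, Rational(1, 2))) ≈ Mul(53973., I)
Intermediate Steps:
Function('b')(N) = Add(-1515, Mul(-1248, Pow(N, 2))) (Function('b')(N) = Add(Add(Pow(N, 2), Mul(-1249, Pow(N, 2))), -1515) = Add(Mul(-1248, Pow(N, 2)), -1515) = Add(-1515, Mul(-1248, Pow(N, 2))))
Pow(Add(773104, Function('b')(1528)), Rational(1, 2)) = Pow(Add(773104, Add(-1515, Mul(-1248, Pow(1528, 2)))), Rational(1, 2)) = Pow(Add(773104, Add(-1515, Mul(-1248, 2334784))), Rational(1, 2)) = Pow(Add(773104, Add(-1515, -2913810432)), Rational(1, 2)) = Pow(Add(773104, -2913811947), Rational(1, 2)) = Pow(-2913038843, Rational(1, 2)) = Mul(I, Pow(2913038843, Rational(1, 2)))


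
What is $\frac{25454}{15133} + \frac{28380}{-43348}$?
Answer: $\frac{168476363}{163996321} \approx 1.0273$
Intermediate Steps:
$\frac{25454}{15133} + \frac{28380}{-43348} = 25454 \cdot \frac{1}{15133} + 28380 \left(- \frac{1}{43348}\right) = \frac{25454}{15133} - \frac{7095}{10837} = \frac{168476363}{163996321}$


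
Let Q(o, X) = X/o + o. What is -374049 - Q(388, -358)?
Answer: -72640599/194 ≈ -3.7444e+5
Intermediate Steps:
Q(o, X) = o + X/o (Q(o, X) = X/o + o = o + X/o)
-374049 - Q(388, -358) = -374049 - (388 - 358/388) = -374049 - (388 - 358*1/388) = -374049 - (388 - 179/194) = -374049 - 1*75093/194 = -374049 - 75093/194 = -72640599/194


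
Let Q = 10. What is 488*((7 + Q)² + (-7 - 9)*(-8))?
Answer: 203496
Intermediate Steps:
488*((7 + Q)² + (-7 - 9)*(-8)) = 488*((7 + 10)² + (-7 - 9)*(-8)) = 488*(17² - 16*(-8)) = 488*(289 + 128) = 488*417 = 203496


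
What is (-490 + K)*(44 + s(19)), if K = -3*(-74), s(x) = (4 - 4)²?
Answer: -11792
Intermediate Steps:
s(x) = 0 (s(x) = 0² = 0)
K = 222
(-490 + K)*(44 + s(19)) = (-490 + 222)*(44 + 0) = -268*44 = -11792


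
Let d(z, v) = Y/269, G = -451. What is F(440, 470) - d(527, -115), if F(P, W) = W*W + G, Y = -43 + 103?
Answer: 59300721/269 ≈ 2.2045e+5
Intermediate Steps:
Y = 60
F(P, W) = -451 + W**2 (F(P, W) = W*W - 451 = W**2 - 451 = -451 + W**2)
d(z, v) = 60/269
F(440, 470) - d(527, -115) = (-451 + 470**2) - 1*60/269 = (-451 + 220900) - 60/269 = 220449 - 60/269 = 59300721/269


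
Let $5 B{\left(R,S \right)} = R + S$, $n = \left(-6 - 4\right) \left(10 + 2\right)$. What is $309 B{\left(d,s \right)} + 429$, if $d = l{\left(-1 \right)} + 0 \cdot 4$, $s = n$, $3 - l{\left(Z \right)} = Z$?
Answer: $- \frac{33699}{5} \approx -6739.8$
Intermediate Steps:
$l{\left(Z \right)} = 3 - Z$
$n = -120$ ($n = \left(-10\right) 12 = -120$)
$s = -120$
$d = 4$ ($d = \left(3 - -1\right) + 0 \cdot 4 = \left(3 + 1\right) + 0 = 4 + 0 = 4$)
$B{\left(R,S \right)} = \frac{R}{5} + \frac{S}{5}$ ($B{\left(R,S \right)} = \frac{R + S}{5} = \frac{R}{5} + \frac{S}{5}$)
$309 B{\left(d,s \right)} + 429 = 309 \left(\frac{1}{5} \cdot 4 + \frac{1}{5} \left(-120\right)\right) + 429 = 309 \left(\frac{4}{5} - 24\right) + 429 = 309 \left(- \frac{116}{5}\right) + 429 = - \frac{35844}{5} + 429 = - \frac{33699}{5}$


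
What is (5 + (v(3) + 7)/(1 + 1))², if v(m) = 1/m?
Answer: 676/9 ≈ 75.111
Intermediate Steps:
(5 + (v(3) + 7)/(1 + 1))² = (5 + (1/3 + 7)/(1 + 1))² = (5 + (⅓ + 7)/2)² = (5 + (22/3)*(½))² = (5 + 11/3)² = (26/3)² = 676/9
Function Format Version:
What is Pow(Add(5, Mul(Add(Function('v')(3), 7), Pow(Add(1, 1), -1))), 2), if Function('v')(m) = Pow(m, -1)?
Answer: Rational(676, 9) ≈ 75.111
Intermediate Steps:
Pow(Add(5, Mul(Add(Function('v')(3), 7), Pow(Add(1, 1), -1))), 2) = Pow(Add(5, Mul(Add(Pow(3, -1), 7), Pow(Add(1, 1), -1))), 2) = Pow(Add(5, Mul(Add(Rational(1, 3), 7), Pow(2, -1))), 2) = Pow(Add(5, Mul(Rational(22, 3), Rational(1, 2))), 2) = Pow(Add(5, Rational(11, 3)), 2) = Pow(Rational(26, 3), 2) = Rational(676, 9)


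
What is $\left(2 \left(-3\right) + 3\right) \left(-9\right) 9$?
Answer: $243$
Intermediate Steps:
$\left(2 \left(-3\right) + 3\right) \left(-9\right) 9 = \left(-6 + 3\right) \left(-9\right) 9 = \left(-3\right) \left(-9\right) 9 = 27 \cdot 9 = 243$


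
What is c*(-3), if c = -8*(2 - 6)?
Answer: -96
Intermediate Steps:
c = 32 (c = -8*(-4) = 32)
c*(-3) = 32*(-3) = -96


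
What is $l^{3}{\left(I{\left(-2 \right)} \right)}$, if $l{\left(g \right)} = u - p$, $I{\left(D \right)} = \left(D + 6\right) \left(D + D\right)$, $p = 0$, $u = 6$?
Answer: $216$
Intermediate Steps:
$I{\left(D \right)} = 2 D \left(6 + D\right)$ ($I{\left(D \right)} = \left(6 + D\right) 2 D = 2 D \left(6 + D\right)$)
$l{\left(g \right)} = 6$ ($l{\left(g \right)} = 6 - 0 = 6 + 0 = 6$)
$l^{3}{\left(I{\left(-2 \right)} \right)} = 6^{3} = 216$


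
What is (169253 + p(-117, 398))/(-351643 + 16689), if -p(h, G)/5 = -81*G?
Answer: -330443/334954 ≈ -0.98653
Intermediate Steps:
p(h, G) = 405*G (p(h, G) = -(-405)*G = 405*G)
(169253 + p(-117, 398))/(-351643 + 16689) = (169253 + 405*398)/(-351643 + 16689) = (169253 + 161190)/(-334954) = 330443*(-1/334954) = -330443/334954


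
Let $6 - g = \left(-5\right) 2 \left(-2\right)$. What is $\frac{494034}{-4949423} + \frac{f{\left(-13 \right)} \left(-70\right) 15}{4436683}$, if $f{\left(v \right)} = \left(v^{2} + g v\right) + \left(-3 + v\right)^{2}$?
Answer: $- \frac{5346386998272}{21959020883909} \approx -0.24347$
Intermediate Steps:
$g = -14$ ($g = 6 - \left(-5\right) 2 \left(-2\right) = 6 - \left(-10\right) \left(-2\right) = 6 - 20 = -14$)
$f{\left(v \right)} = v^{2} + \left(-3 + v\right)^{2} - 14 v$ ($f{\left(v \right)} = \left(v^{2} - 14 v\right) + \left(-3 + v\right)^{2} = v^{2} + \left(-3 + v\right)^{2} - 14 v$)
$\frac{494034}{-4949423} + \frac{f{\left(-13 \right)} \left(-70\right) 15}{4436683} = \frac{494034}{-4949423} + \frac{\left(9 - -260 + 2 \left(-13\right)^{2}\right) \left(-70\right) 15}{4436683} = 494034 \left(- \frac{1}{4949423}\right) + \left(9 + 260 + 2 \cdot 169\right) \left(-70\right) 15 \cdot \frac{1}{4436683} = - \frac{494034}{4949423} + \left(9 + 260 + 338\right) \left(-70\right) 15 \cdot \frac{1}{4436683} = - \frac{494034}{4949423} + 607 \left(-70\right) 15 \cdot \frac{1}{4436683} = - \frac{494034}{4949423} + \left(-42490\right) 15 \cdot \frac{1}{4436683} = - \frac{494034}{4949423} - \frac{637350}{4436683} = - \frac{5346386998272}{21959020883909}$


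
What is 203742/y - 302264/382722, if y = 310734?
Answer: -442976557/3303464943 ≈ -0.13409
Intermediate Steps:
203742/y - 302264/382722 = 203742/310734 - 302264/382722 = 203742*(1/310734) - 302264*1/382722 = 11319/17263 - 151132/191361 = -442976557/3303464943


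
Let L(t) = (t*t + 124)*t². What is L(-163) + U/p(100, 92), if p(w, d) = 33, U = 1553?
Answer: 23403810014/33 ≈ 7.0921e+8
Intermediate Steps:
L(t) = t²*(124 + t²) (L(t) = (t² + 124)*t² = (124 + t²)*t² = t²*(124 + t²))
L(-163) + U/p(100, 92) = (-163)²*(124 + (-163)²) + 1553/33 = 26569*(124 + 26569) + 1553*(1/33) = 26569*26693 + 1553/33 = 709206317 + 1553/33 = 23403810014/33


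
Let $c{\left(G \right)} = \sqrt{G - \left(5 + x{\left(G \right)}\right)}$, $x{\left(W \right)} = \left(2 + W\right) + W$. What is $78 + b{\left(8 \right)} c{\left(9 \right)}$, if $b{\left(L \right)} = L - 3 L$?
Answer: $78 - 64 i \approx 78.0 - 64.0 i$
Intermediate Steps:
$x{\left(W \right)} = 2 + 2 W$
$b{\left(L \right)} = - 2 L$
$c{\left(G \right)} = \sqrt{-7 - G}$ ($c{\left(G \right)} = \sqrt{G - \left(7 + 2 G\right)} = \sqrt{-7 - G}$)
$78 + b{\left(8 \right)} c{\left(9 \right)} = 78 + \left(-2\right) 8 \sqrt{-7 - 9} = 78 - 16 \sqrt{-7 - 9} = 78 - 16 \sqrt{-16} = 78 - 16 \cdot 4 i = 78 - 64 i$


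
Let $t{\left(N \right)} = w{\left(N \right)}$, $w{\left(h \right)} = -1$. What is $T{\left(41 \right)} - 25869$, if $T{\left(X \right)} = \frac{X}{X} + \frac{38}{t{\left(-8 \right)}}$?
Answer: $-25906$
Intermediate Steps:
$t{\left(N \right)} = -1$
$T{\left(X \right)} = -37$ ($T{\left(X \right)} = \frac{X}{X} + \frac{38}{-1} = 1 + 38 \left(-1\right) = 1 - 38 = -37$)
$T{\left(41 \right)} - 25869 = -37 - 25869 = -25906$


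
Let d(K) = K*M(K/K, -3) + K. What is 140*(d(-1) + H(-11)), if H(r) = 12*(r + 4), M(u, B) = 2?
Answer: -12180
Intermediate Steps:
d(K) = 3*K (d(K) = K*2 + K = 2*K + K = 3*K)
H(r) = 48 + 12*r (H(r) = 12*(4 + r) = 48 + 12*r)
140*(d(-1) + H(-11)) = 140*(3*(-1) + (48 + 12*(-11))) = 140*(-3 + (48 - 132)) = 140*(-3 - 84) = 140*(-87) = -12180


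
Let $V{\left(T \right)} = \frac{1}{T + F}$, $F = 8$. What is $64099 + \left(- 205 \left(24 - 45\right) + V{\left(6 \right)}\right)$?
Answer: $\frac{957657}{14} \approx 68404.0$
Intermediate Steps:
$V{\left(T \right)} = \frac{1}{8 + T}$ ($V{\left(T \right)} = \frac{1}{T + 8} = \frac{1}{8 + T}$)
$64099 + \left(- 205 \left(24 - 45\right) + V{\left(6 \right)}\right) = 64099 + \left(- 205 \left(24 - 45\right) + \frac{1}{8 + 6}\right) = 64099 + \left(\left(-205\right) \left(-21\right) + \frac{1}{14}\right) = 64099 + \left(4305 + \frac{1}{14}\right) = 64099 + \frac{60271}{14} = \frac{957657}{14}$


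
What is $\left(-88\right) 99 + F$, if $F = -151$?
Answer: $-8863$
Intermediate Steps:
$\left(-88\right) 99 + F = \left(-88\right) 99 - 151 = -8712 - 151 = -8863$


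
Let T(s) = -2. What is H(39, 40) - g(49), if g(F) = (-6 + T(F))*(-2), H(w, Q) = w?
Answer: 23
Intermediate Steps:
g(F) = 16 (g(F) = (-6 - 2)*(-2) = -8*(-2) = 16)
H(39, 40) - g(49) = 39 - 1*16 = 39 - 16 = 23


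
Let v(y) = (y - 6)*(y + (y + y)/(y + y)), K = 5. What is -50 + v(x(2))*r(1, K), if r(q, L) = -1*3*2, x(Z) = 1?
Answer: 10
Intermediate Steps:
r(q, L) = -6 (r(q, L) = -3*2 = -6)
v(y) = (1 + y)*(-6 + y) (v(y) = (-6 + y)*(y + (2*y)/((2*y))) = (-6 + y)*(y + (2*y)*(1/(2*y))) = (-6 + y)*(y + 1) = (-6 + y)*(1 + y) = (1 + y)*(-6 + y))
-50 + v(x(2))*r(1, K) = -50 + (-6 + 1² - 5*1)*(-6) = -50 + (-6 + 1 - 5)*(-6) = -50 - 10*(-6) = -50 + 60 = 10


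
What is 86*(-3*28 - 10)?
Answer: -8084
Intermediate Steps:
86*(-3*28 - 10) = 86*(-84 - 10) = 86*(-94) = -8084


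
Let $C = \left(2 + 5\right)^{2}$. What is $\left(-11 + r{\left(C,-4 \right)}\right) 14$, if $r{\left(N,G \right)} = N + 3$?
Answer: $574$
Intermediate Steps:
$C = 49$ ($C = 7^{2} = 49$)
$r{\left(N,G \right)} = 3 + N$
$\left(-11 + r{\left(C,-4 \right)}\right) 14 = \left(-11 + \left(3 + 49\right)\right) 14 = \left(-11 + 52\right) 14 = 41 \cdot 14 = 574$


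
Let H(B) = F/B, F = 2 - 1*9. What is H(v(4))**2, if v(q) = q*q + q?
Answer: 49/400 ≈ 0.12250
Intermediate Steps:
F = -7 (F = 2 - 9 = -7)
v(q) = q + q**2 (v(q) = q**2 + q = q + q**2)
H(B) = -7/B
H(v(4))**2 = (-7*1/(4*(1 + 4)))**2 = (-7/(4*5))**2 = (-7/20)**2 = 49/400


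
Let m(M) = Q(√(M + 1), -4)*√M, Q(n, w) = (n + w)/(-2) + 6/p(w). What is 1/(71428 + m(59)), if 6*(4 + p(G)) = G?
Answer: 7/(499996 + √59*(5 - 7*√15)) ≈ 1.4005e-5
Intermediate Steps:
p(G) = -4 + G/6
Q(n, w) = 6/(-4 + w/6) - n/2 - w/2 (Q(n, w) = (n + w)/(-2) + 6/(-4 + w/6) = (n + w)*(-½) + 6/(-4 + w/6) = (-n/2 - w/2) + 6/(-4 + w/6) = 6/(-4 + w/6) - n/2 - w/2)
m(M) = √M*(5/7 - √(1 + M)/2) (m(M) = ((72 - (-24 - 4)*(√(M + 1) - 4))/(2*(-24 - 4)))*√M = ((½)*(72 - 1*(-28)*(√(1 + M) - 4))/(-28))*√M = ((½)*(-1/28)*(72 - 1*(-28)*(-4 + √(1 + M))))*√M = ((½)*(-1/28)*(72 + (-112 + 28*√(1 + M))))*√M = ((½)*(-1/28)*(-40 + 28*√(1 + M)))*√M = (5/7 - √(1 + M)/2)*√M = √M*(5/7 - √(1 + M)/2))
1/(71428 + m(59)) = 1/(71428 + √59*(10 - 7*√(1 + 59))/14) = 1/(71428 + √59*(10 - 14*√15)/14)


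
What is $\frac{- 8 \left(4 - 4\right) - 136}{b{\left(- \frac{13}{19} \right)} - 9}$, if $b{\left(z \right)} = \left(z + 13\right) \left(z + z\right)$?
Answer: $\frac{2888}{549} \approx 5.2605$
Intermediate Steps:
$b{\left(z \right)} = 2 z \left(13 + z\right)$ ($b{\left(z \right)} = \left(13 + z\right) 2 z = 2 z \left(13 + z\right)$)
$\frac{- 8 \left(4 - 4\right) - 136}{b{\left(- \frac{13}{19} \right)} - 9} = \frac{- 8 \left(4 - 4\right) - 136}{2 \left(- \frac{13}{19}\right) \left(13 - \frac{13}{19}\right) - 9} = \frac{\left(-8\right) 0 - 136}{2 \left(\left(-13\right) \frac{1}{19}\right) \left(13 - \frac{13}{19}\right) - 9} = \frac{0 - 136}{2 \left(- \frac{13}{19}\right) \left(13 - \frac{13}{19}\right) - 9} = - \frac{136}{2 \left(- \frac{13}{19}\right) \frac{234}{19} - 9} = - \frac{136}{- \frac{6084}{361} - 9} = - \frac{136}{- \frac{9333}{361}} = \left(-136\right) \left(- \frac{361}{9333}\right) = \frac{2888}{549}$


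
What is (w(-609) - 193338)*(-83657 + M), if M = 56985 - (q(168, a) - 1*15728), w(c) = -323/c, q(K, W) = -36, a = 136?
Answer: 428111799084/203 ≈ 2.1089e+9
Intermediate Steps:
M = 72749 (M = 56985 - (-36 - 1*15728) = 56985 - (-36 - 15728) = 56985 - 1*(-15764) = 56985 + 15764 = 72749)
(w(-609) - 193338)*(-83657 + M) = (-323/(-609) - 193338)*(-83657 + 72749) = (-323*(-1/609) - 193338)*(-10908) = (323/609 - 193338)*(-10908) = -117742519/609*(-10908) = 428111799084/203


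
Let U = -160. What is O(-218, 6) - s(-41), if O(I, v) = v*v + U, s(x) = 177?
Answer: -301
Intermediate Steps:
O(I, v) = -160 + v**2 (O(I, v) = v*v - 160 = v**2 - 160 = -160 + v**2)
O(-218, 6) - s(-41) = (-160 + 6**2) - 1*177 = (-160 + 36) - 177 = -124 - 177 = -301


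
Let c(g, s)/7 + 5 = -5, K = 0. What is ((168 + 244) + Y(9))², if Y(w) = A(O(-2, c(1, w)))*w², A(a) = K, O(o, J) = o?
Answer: 169744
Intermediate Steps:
c(g, s) = -70 (c(g, s) = -35 + 7*(-5) = -35 - 35 = -70)
A(a) = 0
Y(w) = 0 (Y(w) = 0*w² = 0)
((168 + 244) + Y(9))² = ((168 + 244) + 0)² = (412 + 0)² = 412² = 169744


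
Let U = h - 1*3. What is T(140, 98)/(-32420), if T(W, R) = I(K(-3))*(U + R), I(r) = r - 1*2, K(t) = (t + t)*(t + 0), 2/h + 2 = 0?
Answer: -376/8105 ≈ -0.046391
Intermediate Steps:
h = -1 (h = 2/(-2 + 0) = 2/(-2) = 2*(-½) = -1)
K(t) = 2*t² (K(t) = (2*t)*t = 2*t²)
I(r) = -2 + r (I(r) = r - 2 = -2 + r)
U = -4 (U = -1 - 1*3 = -1 - 3 = -4)
T(W, R) = -64 + 16*R (T(W, R) = (-2 + 2*(-3)²)*(-4 + R) = (-2 + 2*9)*(-4 + R) = (-2 + 18)*(-4 + R) = 16*(-4 + R) = -64 + 16*R)
T(140, 98)/(-32420) = (-64 + 16*98)/(-32420) = (-64 + 1568)*(-1/32420) = 1504*(-1/32420) = -376/8105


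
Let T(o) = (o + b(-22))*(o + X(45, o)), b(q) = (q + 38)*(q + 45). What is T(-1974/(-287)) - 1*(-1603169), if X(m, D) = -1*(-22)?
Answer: 2713125169/1681 ≈ 1.6140e+6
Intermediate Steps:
X(m, D) = 22
b(q) = (38 + q)*(45 + q)
T(o) = (22 + o)*(368 + o) (T(o) = (o + (1710 + (-22)**2 + 83*(-22)))*(o + 22) = (o + (1710 + 484 - 1826))*(22 + o) = (o + 368)*(22 + o) = (368 + o)*(22 + o) = (22 + o)*(368 + o))
T(-1974/(-287)) - 1*(-1603169) = (8096 + (-1974/(-287))**2 + 390*(-1974/(-287))) - 1*(-1603169) = (8096 + (-1974*(-1/287))**2 + 390*(-1974*(-1/287))) + 1603169 = (8096 + (282/41)**2 + 390*(282/41)) + 1603169 = (8096 + 79524/1681 + 109980/41) + 1603169 = 18198080/1681 + 1603169 = 2713125169/1681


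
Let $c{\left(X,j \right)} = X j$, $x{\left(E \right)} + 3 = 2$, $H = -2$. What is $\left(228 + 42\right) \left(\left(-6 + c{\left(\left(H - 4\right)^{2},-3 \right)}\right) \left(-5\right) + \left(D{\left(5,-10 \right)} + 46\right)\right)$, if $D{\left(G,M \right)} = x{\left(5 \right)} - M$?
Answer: $168750$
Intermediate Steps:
$x{\left(E \right)} = -1$ ($x{\left(E \right)} = -3 + 2 = -1$)
$D{\left(G,M \right)} = -1 - M$
$\left(228 + 42\right) \left(\left(-6 + c{\left(\left(H - 4\right)^{2},-3 \right)}\right) \left(-5\right) + \left(D{\left(5,-10 \right)} + 46\right)\right) = \left(228 + 42\right) \left(\left(-6 + \left(-2 - 4\right)^{2} \left(-3\right)\right) \left(-5\right) + \left(\left(-1 - -10\right) + 46\right)\right) = 270 \left(\left(-6 + \left(-6\right)^{2} \left(-3\right)\right) \left(-5\right) + \left(\left(-1 + 10\right) + 46\right)\right) = 270 \left(\left(-6 + 36 \left(-3\right)\right) \left(-5\right) + \left(9 + 46\right)\right) = 270 \left(\left(-6 - 108\right) \left(-5\right) + 55\right) = 270 \left(\left(-114\right) \left(-5\right) + 55\right) = 270 \left(570 + 55\right) = 270 \cdot 625 = 168750$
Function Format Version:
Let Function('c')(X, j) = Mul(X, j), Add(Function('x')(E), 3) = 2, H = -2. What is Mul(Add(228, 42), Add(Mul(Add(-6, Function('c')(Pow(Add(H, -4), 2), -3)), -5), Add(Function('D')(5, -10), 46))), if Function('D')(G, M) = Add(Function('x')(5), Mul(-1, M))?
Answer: 168750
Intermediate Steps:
Function('x')(E) = -1 (Function('x')(E) = Add(-3, 2) = -1)
Function('D')(G, M) = Add(-1, Mul(-1, M))
Mul(Add(228, 42), Add(Mul(Add(-6, Function('c')(Pow(Add(H, -4), 2), -3)), -5), Add(Function('D')(5, -10), 46))) = Mul(Add(228, 42), Add(Mul(Add(-6, Mul(Pow(Add(-2, -4), 2), -3)), -5), Add(Add(-1, Mul(-1, -10)), 46))) = Mul(270, Add(Mul(Add(-6, Mul(Pow(-6, 2), -3)), -5), Add(Add(-1, 10), 46))) = Mul(270, Add(Mul(Add(-6, Mul(36, -3)), -5), Add(9, 46))) = Mul(270, Add(Mul(Add(-6, -108), -5), 55)) = Mul(270, Add(Mul(-114, -5), 55)) = Mul(270, Add(570, 55)) = Mul(270, 625) = 168750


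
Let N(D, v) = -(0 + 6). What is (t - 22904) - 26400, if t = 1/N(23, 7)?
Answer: -295825/6 ≈ -49304.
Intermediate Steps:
N(D, v) = -6 (N(D, v) = -1*6 = -6)
t = -1/6 (t = 1/(-6) = -1/6 ≈ -0.16667)
(t - 22904) - 26400 = (-1/6 - 22904) - 26400 = -137425/6 - 26400 = -295825/6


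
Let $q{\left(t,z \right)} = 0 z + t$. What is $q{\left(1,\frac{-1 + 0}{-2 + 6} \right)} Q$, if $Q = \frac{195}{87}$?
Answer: $\frac{65}{29} \approx 2.2414$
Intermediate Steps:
$q{\left(t,z \right)} = t$ ($q{\left(t,z \right)} = 0 + t = t$)
$Q = \frac{65}{29}$ ($Q = 195 \cdot \frac{1}{87} = \frac{65}{29} \approx 2.2414$)
$q{\left(1,\frac{-1 + 0}{-2 + 6} \right)} Q = 1 \cdot \frac{65}{29} = \frac{65}{29}$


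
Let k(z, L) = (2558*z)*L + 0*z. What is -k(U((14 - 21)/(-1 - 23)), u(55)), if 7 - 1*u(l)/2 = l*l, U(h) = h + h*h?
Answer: 139604129/24 ≈ 5.8168e+6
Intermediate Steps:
U(h) = h + h²
u(l) = 14 - 2*l² (u(l) = 14 - 2*l*l = 14 - 2*l²)
k(z, L) = 2558*L*z (k(z, L) = 2558*L*z + 0 = 2558*L*z)
-k(U((14 - 21)/(-1 - 23)), u(55)) = -2558*(14 - 2*55²)*((14 - 21)/(-1 - 23))*(1 + (14 - 21)/(-1 - 23)) = -2558*(14 - 2*3025)*(-7/(-24))*(1 - 7/(-24)) = -2558*(14 - 6050)*(-7*(-1/24))*(1 - 7*(-1/24)) = -2558*(-6036)*7*(1 + 7/24)/24 = -2558*(-6036)*(7/24)*(31/24) = -2558*(-6036)*217/576 = -1*(-139604129/24) = 139604129/24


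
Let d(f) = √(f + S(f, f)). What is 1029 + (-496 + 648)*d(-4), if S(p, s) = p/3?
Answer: 1029 + 608*I*√3/3 ≈ 1029.0 + 351.03*I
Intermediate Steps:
S(p, s) = p/3 (S(p, s) = p*(⅓) = p/3)
d(f) = 2*√3*√f/3 (d(f) = √(f + f/3) = √(4*f/3) = 2*√3*√f/3)
1029 + (-496 + 648)*d(-4) = 1029 + (-496 + 648)*(2*√3*√(-4)/3) = 1029 + 152*(2*√3*(2*I)/3) = 1029 + 152*(4*I*√3/3) = 1029 + 608*I*√3/3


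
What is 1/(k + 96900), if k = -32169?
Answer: 1/64731 ≈ 1.5449e-5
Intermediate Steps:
1/(k + 96900) = 1/(-32169 + 96900) = 1/64731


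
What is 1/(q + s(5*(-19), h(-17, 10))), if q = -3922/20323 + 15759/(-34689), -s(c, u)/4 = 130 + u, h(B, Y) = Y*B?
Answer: 234994849/37447069035 ≈ 0.0062754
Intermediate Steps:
h(B, Y) = B*Y
s(c, u) = -520 - 4*u (s(c, u) = -4*(130 + u) = -520 - 4*u)
q = -152106805/234994849 (q = -3922*1/20323 + 15759*(-1/34689) = -3922/20323 - 5253/11563 = -152106805/234994849 ≈ -0.64728)
1/(q + s(5*(-19), h(-17, 10))) = 1/(-152106805/234994849 + (-520 - (-68)*10)) = 1/(-152106805/234994849 + (-520 - 4*(-170))) = 1/(-152106805/234994849 + (-520 + 680)) = 1/(-152106805/234994849 + 160) = 1/(37447069035/234994849) = 234994849/37447069035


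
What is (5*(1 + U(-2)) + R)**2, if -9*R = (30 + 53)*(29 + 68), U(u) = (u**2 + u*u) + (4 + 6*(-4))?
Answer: 73034116/81 ≈ 9.0166e+5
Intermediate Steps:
U(u) = -20 + 2*u**2 (U(u) = (u**2 + u**2) + (4 - 24) = 2*u**2 - 20 = -20 + 2*u**2)
R = -8051/9 (R = -(30 + 53)*(29 + 68)/9 = -83*97/9 = -1/9*8051 = -8051/9 ≈ -894.56)
(5*(1 + U(-2)) + R)**2 = (5*(1 + (-20 + 2*(-2)**2)) - 8051/9)**2 = (5*(1 + (-20 + 2*4)) - 8051/9)**2 = (5*(1 + (-20 + 8)) - 8051/9)**2 = (5*(1 - 12) - 8051/9)**2 = (5*(-11) - 8051/9)**2 = (-55 - 8051/9)**2 = (-8546/9)**2 = 73034116/81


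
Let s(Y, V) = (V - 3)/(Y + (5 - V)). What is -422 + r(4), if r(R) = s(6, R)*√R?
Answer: -2952/7 ≈ -421.71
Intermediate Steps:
s(Y, V) = (-3 + V)/(5 + Y - V)
r(R) = √R*(-3 + R)/(11 - R) (r(R) = ((-3 + R)/(5 + 6 - R))*√R = ((-3 + R)/(11 - R))*√R = √R*(-3 + R)/(11 - R))
-422 + r(4) = -422 + √4*(-3 + 4)/(11 - 1*4) = -422 + 2*1/(11 - 4) = -422 + 2*1/7 = -422 + 2*(⅐)*1 = -422 + 2/7 = -2952/7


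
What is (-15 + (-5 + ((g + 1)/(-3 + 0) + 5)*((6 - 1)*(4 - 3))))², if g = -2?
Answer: 400/9 ≈ 44.444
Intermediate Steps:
(-15 + (-5 + ((g + 1)/(-3 + 0) + 5)*((6 - 1)*(4 - 3))))² = (-15 + (-5 + ((-2 + 1)/(-3 + 0) + 5)*((6 - 1)*(4 - 3))))² = (-15 + (-5 + (-1/(-3) + 5)*(5*1)))² = (-15 + (-5 + (-1*(-⅓) + 5)*5))² = (-15 + (-5 + (⅓ + 5)*5))² = (-15 + (-5 + (16/3)*5))² = (-15 + (-5 + 80/3))² = (-15 + 65/3)² = (20/3)² = 400/9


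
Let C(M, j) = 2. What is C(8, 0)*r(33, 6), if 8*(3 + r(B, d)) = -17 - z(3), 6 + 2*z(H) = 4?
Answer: -10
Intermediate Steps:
z(H) = -1 (z(H) = -3 + (1/2)*4 = -3 + 2 = -1)
r(B, d) = -5 (r(B, d) = -3 + (-17 - 1*(-1))/8 = -3 + (-17 + 1)/8 = -3 + (1/8)*(-16) = -3 - 2 = -5)
C(8, 0)*r(33, 6) = 2*(-5) = -10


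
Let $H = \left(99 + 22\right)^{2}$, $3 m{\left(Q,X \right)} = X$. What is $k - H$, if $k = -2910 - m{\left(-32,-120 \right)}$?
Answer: $-17511$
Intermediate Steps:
$m{\left(Q,X \right)} = \frac{X}{3}$
$k = -2870$ ($k = -2910 - \frac{1}{3} \left(-120\right) = -2910 - -40 = -2910 + 40 = -2870$)
$H = 14641$ ($H = 121^{2} = 14641$)
$k - H = -2870 - 14641 = -17511$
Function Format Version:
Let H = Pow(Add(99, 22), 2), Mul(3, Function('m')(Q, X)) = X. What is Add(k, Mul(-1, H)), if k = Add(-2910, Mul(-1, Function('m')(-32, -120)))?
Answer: -17511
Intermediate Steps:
Function('m')(Q, X) = Mul(Rational(1, 3), X)
k = -2870 (k = Add(-2910, Mul(-1, Mul(Rational(1, 3), -120))) = Add(-2910, Mul(-1, -40)) = Add(-2910, 40) = -2870)
H = 14641 (H = Pow(121, 2) = 14641)
Add(k, Mul(-1, H)) = Add(-2870, Mul(-1, 14641)) = Add(-2870, -14641) = -17511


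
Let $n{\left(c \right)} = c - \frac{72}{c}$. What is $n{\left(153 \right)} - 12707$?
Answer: $- \frac{213426}{17} \approx -12554.0$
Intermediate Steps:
$n{\left(c \right)} = c - \frac{72}{c}$
$n{\left(153 \right)} - 12707 = \left(153 - \frac{72}{153}\right) - 12707 = \left(153 - \frac{8}{17}\right) - 12707 = \frac{2593}{17} - 12707 = - \frac{213426}{17}$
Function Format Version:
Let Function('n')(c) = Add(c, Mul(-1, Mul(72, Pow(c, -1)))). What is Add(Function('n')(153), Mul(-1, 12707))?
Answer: Rational(-213426, 17) ≈ -12554.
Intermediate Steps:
Function('n')(c) = Add(c, Mul(-72, Pow(c, -1)))
Add(Function('n')(153), Mul(-1, 12707)) = Add(Add(153, Mul(-72, Pow(153, -1))), Mul(-1, 12707)) = Add(Add(153, Mul(-72, Rational(1, 153))), -12707) = Add(Add(153, Rational(-8, 17)), -12707) = Add(Rational(2593, 17), -12707) = Rational(-213426, 17)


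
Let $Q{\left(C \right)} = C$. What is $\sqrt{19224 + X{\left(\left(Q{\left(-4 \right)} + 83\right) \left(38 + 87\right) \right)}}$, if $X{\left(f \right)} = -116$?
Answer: $2 \sqrt{4777} \approx 138.23$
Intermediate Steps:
$\sqrt{19224 + X{\left(\left(Q{\left(-4 \right)} + 83\right) \left(38 + 87\right) \right)}} = \sqrt{19224 - 116} = \sqrt{19108} = 2 \sqrt{4777}$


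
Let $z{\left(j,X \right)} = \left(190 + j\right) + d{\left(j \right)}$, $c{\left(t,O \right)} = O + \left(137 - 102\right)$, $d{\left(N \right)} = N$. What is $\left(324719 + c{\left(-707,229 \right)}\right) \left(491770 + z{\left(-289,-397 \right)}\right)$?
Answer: $159690796506$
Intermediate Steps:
$c{\left(t,O \right)} = 35 + O$ ($c{\left(t,O \right)} = O + 35 = 35 + O$)
$z{\left(j,X \right)} = 190 + 2 j$ ($z{\left(j,X \right)} = \left(190 + j\right) + j = 190 + 2 j$)
$\left(324719 + c{\left(-707,229 \right)}\right) \left(491770 + z{\left(-289,-397 \right)}\right) = \left(324719 + \left(35 + 229\right)\right) \left(491770 + \left(190 + 2 \left(-289\right)\right)\right) = \left(324719 + 264\right) \left(491770 + \left(190 - 578\right)\right) = 324983 \left(491770 - 388\right) = 324983 \cdot 491382 = 159690796506$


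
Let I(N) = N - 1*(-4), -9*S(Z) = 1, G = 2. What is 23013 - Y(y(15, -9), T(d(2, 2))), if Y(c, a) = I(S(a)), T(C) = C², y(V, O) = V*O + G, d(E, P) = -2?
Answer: 207082/9 ≈ 23009.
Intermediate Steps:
S(Z) = -⅑ (S(Z) = -⅑*1 = -⅑)
y(V, O) = 2 + O*V (y(V, O) = V*O + 2 = O*V + 2 = 2 + O*V)
I(N) = 4 + N (I(N) = N + 4 = 4 + N)
Y(c, a) = 35/9 (Y(c, a) = 4 - ⅑ = 35/9)
23013 - Y(y(15, -9), T(d(2, 2))) = 23013 - 1*35/9 = 23013 - 35/9 = 207082/9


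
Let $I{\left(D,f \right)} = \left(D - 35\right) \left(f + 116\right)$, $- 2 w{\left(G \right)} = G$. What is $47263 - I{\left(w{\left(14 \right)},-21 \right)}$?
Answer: $51253$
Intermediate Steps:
$w{\left(G \right)} = - \frac{G}{2}$
$I{\left(D,f \right)} = \left(-35 + D\right) \left(116 + f\right)$
$47263 - I{\left(w{\left(14 \right)},-21 \right)} = 47263 - \left(-4060 - -735 + 116 \left(\left(- \frac{1}{2}\right) 14\right) + \left(- \frac{1}{2}\right) 14 \left(-21\right)\right) = 47263 - \left(-4060 + 735 + 116 \left(-7\right) - -147\right) = 47263 - \left(-4060 + 735 - 812 + 147\right) = 47263 - -3990 = 47263 + 3990 = 51253$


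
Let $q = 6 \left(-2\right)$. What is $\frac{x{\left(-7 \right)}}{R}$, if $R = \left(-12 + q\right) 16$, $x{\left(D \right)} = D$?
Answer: $\frac{7}{384} \approx 0.018229$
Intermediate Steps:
$q = -12$
$R = -384$ ($R = \left(-12 - 12\right) 16 = \left(-24\right) 16 = -384$)
$\frac{x{\left(-7 \right)}}{R} = - \frac{7}{-384} = \left(-7\right) \left(- \frac{1}{384}\right) = \frac{7}{384}$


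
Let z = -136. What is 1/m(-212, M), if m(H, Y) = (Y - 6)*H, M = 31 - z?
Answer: -1/34132 ≈ -2.9298e-5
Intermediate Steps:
M = 167 (M = 31 - 1*(-136) = 31 + 136 = 167)
m(H, Y) = H*(-6 + Y) (m(H, Y) = (-6 + Y)*H = H*(-6 + Y))
1/m(-212, M) = 1/(-212*(-6 + 167)) = 1/(-212*161) = 1/(-34132) = -1/34132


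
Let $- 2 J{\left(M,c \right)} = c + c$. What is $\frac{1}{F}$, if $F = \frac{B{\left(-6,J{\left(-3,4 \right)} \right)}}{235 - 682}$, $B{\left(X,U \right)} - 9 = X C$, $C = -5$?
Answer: $- \frac{149}{13} \approx -11.462$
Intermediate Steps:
$J{\left(M,c \right)} = - c$ ($J{\left(M,c \right)} = - \frac{c + c}{2} = - \frac{2 c}{2} = - c$)
$B{\left(X,U \right)} = 9 - 5 X$ ($B{\left(X,U \right)} = 9 + X \left(-5\right) = 9 - 5 X$)
$F = - \frac{13}{149}$ ($F = \frac{9 - -30}{235 - 682} = \frac{9 + 30}{-447} = 39 \left(- \frac{1}{447}\right) = - \frac{13}{149} \approx -0.087248$)
$\frac{1}{F} = \frac{1}{- \frac{13}{149}} = - \frac{149}{13}$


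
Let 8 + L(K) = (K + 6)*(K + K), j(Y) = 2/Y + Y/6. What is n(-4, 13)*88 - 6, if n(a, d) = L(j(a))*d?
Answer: -198538/9 ≈ -22060.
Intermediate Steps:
j(Y) = 2/Y + Y/6 (j(Y) = 2/Y + Y*(⅙) = 2/Y + Y/6)
L(K) = -8 + 2*K*(6 + K) (L(K) = -8 + (K + 6)*(K + K) = -8 + (6 + K)*(2*K) = -8 + 2*K*(6 + K))
n(a, d) = d*(-8 + 2*a + 2*(2/a + a/6)² + 24/a) (n(a, d) = (-8 + 2*(2/a + a/6)² + 12*(2/a + a/6))*d = (-8 + 2*(2/a + a/6)² + (2*a + 24/a))*d = (-8 + 2*a + 2*(2/a + a/6)² + 24/a)*d = d*(-8 + 2*a + 2*(2/a + a/6)² + 24/a))
n(-4, 13)*88 - 6 = ((1/18)*13*(144 + (-4)⁴ - 120*(-4)² + 36*(-4)³ + 432*(-4))/(-4)²)*88 - 6 = ((1/18)*13*(1/16)*(144 + 256 - 120*16 + 36*(-64) - 1728))*88 - 6 = ((1/18)*13*(1/16)*(144 + 256 - 1920 - 2304 - 1728))*88 - 6 = ((1/18)*13*(1/16)*(-5552))*88 - 6 = -4511/18*88 - 6 = -198484/9 - 6 = -198538/9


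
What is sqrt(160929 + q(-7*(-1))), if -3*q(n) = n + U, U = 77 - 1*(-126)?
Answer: sqrt(160859) ≈ 401.07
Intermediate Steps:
U = 203 (U = 77 + 126 = 203)
q(n) = -203/3 - n/3 (q(n) = -(n + 203)/3 = -(203 + n)/3 = -203/3 - n/3)
sqrt(160929 + q(-7*(-1))) = sqrt(160929 + (-203/3 - (-7)*(-1)/3)) = sqrt(160929 + (-203/3 - 1/3*7)) = sqrt(160929 + (-203/3 - 7/3)) = sqrt(160929 - 70) = sqrt(160859)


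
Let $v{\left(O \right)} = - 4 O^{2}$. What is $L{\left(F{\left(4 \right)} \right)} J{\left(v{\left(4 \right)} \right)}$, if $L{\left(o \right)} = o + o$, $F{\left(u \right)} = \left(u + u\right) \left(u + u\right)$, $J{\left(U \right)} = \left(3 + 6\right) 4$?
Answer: $4608$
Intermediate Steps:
$J{\left(U \right)} = 36$ ($J{\left(U \right)} = 9 \cdot 4 = 36$)
$F{\left(u \right)} = 4 u^{2}$ ($F{\left(u \right)} = 2 u 2 u = 4 u^{2}$)
$L{\left(o \right)} = 2 o$
$L{\left(F{\left(4 \right)} \right)} J{\left(v{\left(4 \right)} \right)} = 2 \cdot 4 \cdot 4^{2} \cdot 36 = 2 \cdot 4 \cdot 16 \cdot 36 = 2 \cdot 64 \cdot 36 = 128 \cdot 36 = 4608$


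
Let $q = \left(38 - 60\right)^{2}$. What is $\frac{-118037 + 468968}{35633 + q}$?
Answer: $\frac{116977}{12039} \approx 9.7165$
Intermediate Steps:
$q = 484$ ($q = \left(-22\right)^{2} = 484$)
$\frac{-118037 + 468968}{35633 + q} = \frac{-118037 + 468968}{35633 + 484} = \frac{350931}{36117} = 350931 \cdot \frac{1}{36117} = \frac{116977}{12039}$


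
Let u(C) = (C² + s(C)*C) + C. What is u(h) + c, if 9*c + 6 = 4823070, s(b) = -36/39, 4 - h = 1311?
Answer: 29172578/13 ≈ 2.2440e+6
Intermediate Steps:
h = -1307 (h = 4 - 1*1311 = 4 - 1311 = -1307)
s(b) = -12/13 (s(b) = -36*1/39 = -12/13)
c = 535896 (c = -⅔ + (⅑)*4823070 = -⅔ + 1607690/3 = 535896)
u(C) = C² + C/13 (u(C) = (C² - 12*C/13) + C = C² + C/13)
u(h) + c = -1307*(1/13 - 1307) + 535896 = -1307*(-16990/13) + 535896 = 22205930/13 + 535896 = 29172578/13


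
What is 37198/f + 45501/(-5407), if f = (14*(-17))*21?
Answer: -30610256/1930299 ≈ -15.858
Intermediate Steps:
f = -4998 (f = -238*21 = -4998)
37198/f + 45501/(-5407) = 37198/(-4998) + 45501/(-5407) = 37198*(-1/4998) + 45501*(-1/5407) = -2657/357 - 45501/5407 = -30610256/1930299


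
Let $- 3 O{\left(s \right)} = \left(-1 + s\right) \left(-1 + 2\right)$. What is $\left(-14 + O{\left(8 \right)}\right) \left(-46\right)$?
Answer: $\frac{2254}{3} \approx 751.33$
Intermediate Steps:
$O{\left(s \right)} = \frac{1}{3} - \frac{s}{3}$ ($O{\left(s \right)} = - \frac{\left(-1 + s\right) \left(-1 + 2\right)}{3} = - \frac{\left(-1 + s\right) 1}{3} = - \frac{-1 + s}{3} = \frac{1}{3} - \frac{s}{3}$)
$\left(-14 + O{\left(8 \right)}\right) \left(-46\right) = \left(-14 + \left(\frac{1}{3} - \frac{8}{3}\right)\right) \left(-46\right) = \left(-14 - \frac{7}{3}\right) \left(-46\right) = \left(- \frac{49}{3}\right) \left(-46\right) = \frac{2254}{3}$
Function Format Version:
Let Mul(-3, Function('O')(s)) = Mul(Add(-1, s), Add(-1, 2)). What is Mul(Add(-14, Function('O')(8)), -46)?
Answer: Rational(2254, 3) ≈ 751.33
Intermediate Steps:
Function('O')(s) = Add(Rational(1, 3), Mul(Rational(-1, 3), s)) (Function('O')(s) = Mul(Rational(-1, 3), Mul(Add(-1, s), Add(-1, 2))) = Mul(Rational(-1, 3), Mul(Add(-1, s), 1)) = Mul(Rational(-1, 3), Add(-1, s)) = Add(Rational(1, 3), Mul(Rational(-1, 3), s)))
Mul(Add(-14, Function('O')(8)), -46) = Mul(Add(-14, Add(Rational(1, 3), Mul(Rational(-1, 3), 8))), -46) = Mul(Add(-14, Add(Rational(1, 3), Rational(-8, 3))), -46) = Mul(Add(-14, Rational(-7, 3)), -46) = Mul(Rational(-49, 3), -46) = Rational(2254, 3)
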